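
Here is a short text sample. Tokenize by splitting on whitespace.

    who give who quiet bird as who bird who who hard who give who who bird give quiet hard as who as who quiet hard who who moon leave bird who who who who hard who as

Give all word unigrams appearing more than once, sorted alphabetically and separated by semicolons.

Unigram counts meeting the condition (more than once):
  as: 4
  bird: 4
  give: 3
  hard: 4
  quiet: 3
  who: 17

as; bird; give; hard; quiet; who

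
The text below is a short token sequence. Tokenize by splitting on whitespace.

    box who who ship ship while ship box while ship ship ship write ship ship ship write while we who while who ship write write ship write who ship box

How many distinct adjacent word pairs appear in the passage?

30 tokens → 29 bigram windows in total.
Repeated bigrams (each contributes count−1 duplicates):
  ship ship: 5
  ship write: 4
  who ship: 3
  ship box: 2
  while ship: 2
  write ship: 2
12 duplicate windows → 29 − 12 = 17 distinct.

17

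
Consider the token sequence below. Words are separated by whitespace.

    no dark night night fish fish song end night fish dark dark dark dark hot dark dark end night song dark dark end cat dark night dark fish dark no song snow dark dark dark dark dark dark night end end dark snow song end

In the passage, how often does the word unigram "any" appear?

0

Scanning the 45 tokens for "any":
  (none found)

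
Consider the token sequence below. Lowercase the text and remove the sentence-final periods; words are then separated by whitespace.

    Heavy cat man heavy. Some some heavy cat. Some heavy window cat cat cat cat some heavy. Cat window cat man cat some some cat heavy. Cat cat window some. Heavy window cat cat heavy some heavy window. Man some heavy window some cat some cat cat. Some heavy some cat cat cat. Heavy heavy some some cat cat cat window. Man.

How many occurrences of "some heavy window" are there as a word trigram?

Scanning the 60 overlapping trigram windows for "some heavy window":
  position 9–11: some heavy window
  position 30–32: some heavy window
  position 36–38: some heavy window
  position 40–42: some heavy window

4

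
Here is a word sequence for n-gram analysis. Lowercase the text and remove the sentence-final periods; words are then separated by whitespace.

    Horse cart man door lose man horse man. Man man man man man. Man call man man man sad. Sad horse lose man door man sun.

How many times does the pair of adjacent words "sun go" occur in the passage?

0

Scanning the 25 overlapping bigram windows for "sun go":
  (none found)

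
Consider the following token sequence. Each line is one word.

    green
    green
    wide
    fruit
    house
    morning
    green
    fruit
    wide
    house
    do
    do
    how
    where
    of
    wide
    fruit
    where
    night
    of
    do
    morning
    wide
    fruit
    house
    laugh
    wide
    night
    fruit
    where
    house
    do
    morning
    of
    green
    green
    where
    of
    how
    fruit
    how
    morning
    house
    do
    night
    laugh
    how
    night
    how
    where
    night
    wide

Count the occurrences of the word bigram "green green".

2

Scanning the 51 overlapping bigram windows for "green green":
  position 1–2: green green
  position 35–36: green green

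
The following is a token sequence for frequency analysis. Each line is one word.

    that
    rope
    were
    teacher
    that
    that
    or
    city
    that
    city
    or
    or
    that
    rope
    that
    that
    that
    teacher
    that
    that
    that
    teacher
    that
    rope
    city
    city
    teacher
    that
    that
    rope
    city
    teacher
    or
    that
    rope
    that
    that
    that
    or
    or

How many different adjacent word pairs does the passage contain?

40 tokens → 39 bigram windows in total.
Repeated bigrams (each contributes count−1 duplicates):
  that that: 8
  that rope: 5
  teacher that: 4
  city teacher: 2
  or or: 2
  or that: 2
  rope city: 2
  rope that: 2
  … (2 more repeated)
21 duplicate windows → 39 − 21 = 18 distinct.

18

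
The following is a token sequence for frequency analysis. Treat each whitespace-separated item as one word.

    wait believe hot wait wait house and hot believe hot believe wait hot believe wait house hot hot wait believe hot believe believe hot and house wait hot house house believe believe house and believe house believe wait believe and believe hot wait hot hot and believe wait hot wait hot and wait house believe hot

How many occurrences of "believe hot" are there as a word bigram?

6

Scanning the 55 overlapping bigram windows for "believe hot":
  position 2–3: believe hot
  position 9–10: believe hot
  position 20–21: believe hot
  position 23–24: believe hot
  position 41–42: believe hot
  position 55–56: believe hot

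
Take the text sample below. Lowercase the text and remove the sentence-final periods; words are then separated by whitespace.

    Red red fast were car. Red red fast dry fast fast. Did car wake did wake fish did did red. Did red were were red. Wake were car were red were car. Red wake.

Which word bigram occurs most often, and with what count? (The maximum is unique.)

Bigram frequencies (highest first):
  were car: 3
  red red: 2
  red fast: 2
  car red: 2
  did red: 2
  red were: 2
  … (18 more, each ≤ 2)

"were car", 3 times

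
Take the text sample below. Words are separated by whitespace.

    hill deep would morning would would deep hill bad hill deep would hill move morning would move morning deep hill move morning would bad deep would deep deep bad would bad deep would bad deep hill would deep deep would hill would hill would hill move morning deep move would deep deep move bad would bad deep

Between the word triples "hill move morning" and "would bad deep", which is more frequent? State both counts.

"would bad deep" (4 vs 3)

"hill move morning": 3 occurrences
"would bad deep": 4 occurrences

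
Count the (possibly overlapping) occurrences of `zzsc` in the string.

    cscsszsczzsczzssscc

Sliding a length-4 window over the 19 characters (16 positions):
  position 9–12: zzsc

1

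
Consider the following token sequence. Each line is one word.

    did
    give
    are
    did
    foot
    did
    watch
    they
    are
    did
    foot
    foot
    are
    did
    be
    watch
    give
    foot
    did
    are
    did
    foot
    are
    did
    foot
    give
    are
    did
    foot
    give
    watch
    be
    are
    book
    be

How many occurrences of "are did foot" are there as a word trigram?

5

Scanning the 33 overlapping trigram windows for "are did foot":
  position 3–5: are did foot
  position 9–11: are did foot
  position 20–22: are did foot
  position 23–25: are did foot
  position 27–29: are did foot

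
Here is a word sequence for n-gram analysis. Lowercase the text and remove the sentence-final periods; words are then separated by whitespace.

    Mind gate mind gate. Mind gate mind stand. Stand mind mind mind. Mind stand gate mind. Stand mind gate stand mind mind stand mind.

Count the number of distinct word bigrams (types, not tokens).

8

24 tokens → 23 bigram windows in total.
Repeated bigrams (each contributes count−1 duplicates):
  gate mind: 4
  mind gate: 4
  mind mind: 4
  mind stand: 4
  stand mind: 4
15 duplicate windows → 23 − 15 = 8 distinct.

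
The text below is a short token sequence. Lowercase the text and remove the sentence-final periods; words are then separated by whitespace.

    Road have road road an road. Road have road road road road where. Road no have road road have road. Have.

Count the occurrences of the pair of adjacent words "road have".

4

Scanning the 20 overlapping bigram windows for "road have":
  position 1–2: road have
  position 7–8: road have
  position 18–19: road have
  position 20–21: road have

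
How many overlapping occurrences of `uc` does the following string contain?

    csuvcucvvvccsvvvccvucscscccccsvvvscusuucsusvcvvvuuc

4

Sliding a length-2 window over the 51 characters (50 positions):
  position 6–7: uc
  position 20–21: uc
  position 39–40: uc
  position 50–51: uc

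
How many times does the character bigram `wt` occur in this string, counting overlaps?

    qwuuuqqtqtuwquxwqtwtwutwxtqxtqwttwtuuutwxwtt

Sliding a length-2 window over the 44 characters (43 positions):
  position 19–20: wt
  position 31–32: wt
  position 34–35: wt
  position 42–43: wt

4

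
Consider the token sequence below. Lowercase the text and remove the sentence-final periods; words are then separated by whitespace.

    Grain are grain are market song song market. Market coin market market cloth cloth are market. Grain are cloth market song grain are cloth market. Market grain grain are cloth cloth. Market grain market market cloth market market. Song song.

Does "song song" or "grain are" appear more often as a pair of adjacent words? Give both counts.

"grain are" (5 vs 2)

"song song": 2 occurrences
"grain are": 5 occurrences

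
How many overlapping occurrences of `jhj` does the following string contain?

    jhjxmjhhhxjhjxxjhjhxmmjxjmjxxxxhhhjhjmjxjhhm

4

Sliding a length-3 window over the 44 characters (42 positions):
  position 1–3: jhj
  position 11–13: jhj
  position 16–18: jhj
  position 35–37: jhj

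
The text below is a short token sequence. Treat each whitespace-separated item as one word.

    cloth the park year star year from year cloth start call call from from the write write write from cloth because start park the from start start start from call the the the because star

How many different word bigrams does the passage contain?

31

35 tokens → 34 bigram windows in total.
Repeated bigrams (each contributes count−1 duplicates):
  start start: 2
  the the: 2
  write write: 2
3 duplicate windows → 34 − 3 = 31 distinct.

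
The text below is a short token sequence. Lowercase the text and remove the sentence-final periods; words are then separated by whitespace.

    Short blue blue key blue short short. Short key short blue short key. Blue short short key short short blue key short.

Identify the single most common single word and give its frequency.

Unigram frequencies (highest first):
  short: 11
  blue: 6
  key: 5

"short", 11 times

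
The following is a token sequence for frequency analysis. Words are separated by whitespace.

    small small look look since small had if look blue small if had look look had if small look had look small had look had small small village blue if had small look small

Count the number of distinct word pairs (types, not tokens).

34 tokens → 33 bigram windows in total.
Repeated bigrams (each contributes count−1 duplicates):
  had look: 3
  look had: 3
  small look: 3
  had if: 2
  had small: 2
  if had: 2
  look look: 2
  look small: 2
  … (2 more repeated)
13 duplicate windows → 33 − 13 = 20 distinct.

20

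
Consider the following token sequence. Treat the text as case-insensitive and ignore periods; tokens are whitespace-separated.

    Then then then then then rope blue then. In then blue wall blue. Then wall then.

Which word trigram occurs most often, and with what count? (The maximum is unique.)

"then then then", 3 times

Trigram frequencies (highest first):
  then then then: 3
  then then rope: 1
  then rope blue: 1
  rope blue then: 1
  blue then in: 1
  then in then: 1
  … (6 more, each ≤ 1)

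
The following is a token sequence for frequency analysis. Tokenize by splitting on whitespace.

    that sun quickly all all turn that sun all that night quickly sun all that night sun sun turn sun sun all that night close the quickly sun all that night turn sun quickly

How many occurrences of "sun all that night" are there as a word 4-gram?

Scanning the 31 overlapping 4-gram windows for "sun all that night":
  position 8–11: sun all that night
  position 13–16: sun all that night
  position 21–24: sun all that night
  position 28–31: sun all that night

4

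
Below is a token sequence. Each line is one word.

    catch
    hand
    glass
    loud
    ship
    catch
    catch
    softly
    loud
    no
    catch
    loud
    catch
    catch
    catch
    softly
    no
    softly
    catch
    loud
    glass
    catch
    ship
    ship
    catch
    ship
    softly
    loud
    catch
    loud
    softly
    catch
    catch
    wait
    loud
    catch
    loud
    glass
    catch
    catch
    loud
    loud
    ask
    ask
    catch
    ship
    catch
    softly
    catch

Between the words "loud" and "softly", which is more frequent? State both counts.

"loud" (10 vs 6)

"loud": 10 occurrences
"softly": 6 occurrences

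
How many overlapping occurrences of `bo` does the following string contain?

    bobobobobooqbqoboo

6

Sliding a length-2 window over the 18 characters (17 positions):
  position 1–2: bo
  position 3–4: bo
  position 5–6: bo
  position 7–8: bo
  position 9–10: bo
  position 16–17: bo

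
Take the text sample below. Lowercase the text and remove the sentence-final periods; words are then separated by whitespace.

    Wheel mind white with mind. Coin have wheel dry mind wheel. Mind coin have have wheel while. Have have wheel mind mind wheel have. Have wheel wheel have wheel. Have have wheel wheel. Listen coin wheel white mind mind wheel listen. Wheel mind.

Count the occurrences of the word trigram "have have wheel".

Scanning the 41 overlapping trigram windows for "have have wheel":
  position 14–16: have have wheel
  position 18–20: have have wheel
  position 24–26: have have wheel
  position 30–32: have have wheel

4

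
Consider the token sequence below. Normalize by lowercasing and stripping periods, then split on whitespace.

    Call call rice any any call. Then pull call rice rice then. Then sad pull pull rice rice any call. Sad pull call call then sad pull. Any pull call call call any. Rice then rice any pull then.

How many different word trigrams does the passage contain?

39 tokens → 37 trigram windows in total.
Repeated trigrams (each contributes count−1 duplicates):
  pull call call: 2
  then sad pull: 2
2 duplicate windows → 37 − 2 = 35 distinct.

35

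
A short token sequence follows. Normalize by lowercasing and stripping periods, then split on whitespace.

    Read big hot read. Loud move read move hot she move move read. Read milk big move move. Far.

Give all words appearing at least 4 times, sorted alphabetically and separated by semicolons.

move; read

Unigram counts meeting the condition (at least 4 times):
  move: 6
  read: 5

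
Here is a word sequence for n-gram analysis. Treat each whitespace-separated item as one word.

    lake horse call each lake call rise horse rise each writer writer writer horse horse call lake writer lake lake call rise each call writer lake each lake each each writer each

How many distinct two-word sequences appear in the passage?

22

32 tokens → 31 bigram windows in total.
Repeated bigrams (each contributes count−1 duplicates):
  call rise: 2
  each lake: 2
  each writer: 2
  horse call: 2
  lake call: 2
  lake each: 2
  rise each: 2
  writer lake: 2
  … (1 more repeated)
9 duplicate windows → 31 − 9 = 22 distinct.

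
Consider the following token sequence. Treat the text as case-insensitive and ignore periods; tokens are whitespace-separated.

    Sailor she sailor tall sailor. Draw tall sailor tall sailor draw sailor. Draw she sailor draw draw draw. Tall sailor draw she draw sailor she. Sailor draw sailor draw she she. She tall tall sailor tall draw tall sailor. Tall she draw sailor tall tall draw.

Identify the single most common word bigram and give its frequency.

Bigram frequencies (highest first):
  sailor draw: 7
  tall sailor: 6
  sailor tall: 5
  draw sailor: 4
  she sailor: 3
  draw tall: 3
  … (9 more, each ≤ 3)

"sailor draw", 7 times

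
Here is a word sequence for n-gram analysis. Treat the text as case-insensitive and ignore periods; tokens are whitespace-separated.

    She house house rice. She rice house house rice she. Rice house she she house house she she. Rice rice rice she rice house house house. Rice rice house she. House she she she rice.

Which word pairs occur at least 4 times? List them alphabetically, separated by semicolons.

Bigram counts meeting the condition (at least 4 times):
  house house: 5
  house she: 4
  rice house: 4
  she rice: 5
  she she: 4

house house; house she; rice house; she rice; she she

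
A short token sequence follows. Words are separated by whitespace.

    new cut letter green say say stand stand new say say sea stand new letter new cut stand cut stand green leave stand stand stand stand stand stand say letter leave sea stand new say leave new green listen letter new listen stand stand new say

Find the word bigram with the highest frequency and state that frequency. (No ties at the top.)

Bigram frequencies (highest first):
  stand stand: 7
  stand new: 4
  new say: 3
  new cut: 2
  say say: 2
  sea stand: 2
  … (23 more, each ≤ 2)

"stand stand", 7 times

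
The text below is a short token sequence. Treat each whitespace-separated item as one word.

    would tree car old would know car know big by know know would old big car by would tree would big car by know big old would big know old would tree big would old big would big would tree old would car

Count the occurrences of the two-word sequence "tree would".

1

Scanning the 42 overlapping bigram windows for "tree would":
  position 19–20: tree would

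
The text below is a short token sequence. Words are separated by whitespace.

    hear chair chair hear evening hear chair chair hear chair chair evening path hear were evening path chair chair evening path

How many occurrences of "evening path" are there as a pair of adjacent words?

3

Scanning the 20 overlapping bigram windows for "evening path":
  position 12–13: evening path
  position 16–17: evening path
  position 20–21: evening path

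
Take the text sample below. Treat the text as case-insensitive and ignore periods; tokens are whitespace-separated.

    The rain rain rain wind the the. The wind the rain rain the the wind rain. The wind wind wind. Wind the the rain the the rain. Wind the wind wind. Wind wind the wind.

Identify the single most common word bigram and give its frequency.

Bigram frequencies (highest first):
  wind wind: 6
  wind the: 5
  the the: 5
  the wind: 5
  the rain: 4
  rain rain: 3
  … (3 more, each ≤ 3)

"wind wind", 6 times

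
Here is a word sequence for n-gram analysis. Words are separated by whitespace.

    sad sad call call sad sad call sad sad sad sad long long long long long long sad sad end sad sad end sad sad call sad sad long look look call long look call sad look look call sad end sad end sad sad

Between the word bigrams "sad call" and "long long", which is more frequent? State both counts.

"sad call": 3 occurrences
"long long": 5 occurrences

"long long" (5 vs 3)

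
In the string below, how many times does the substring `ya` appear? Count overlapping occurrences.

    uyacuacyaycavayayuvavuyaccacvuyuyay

Sliding a length-2 window over the 35 characters (34 positions):
  position 2–3: ya
  position 8–9: ya
  position 15–16: ya
  position 23–24: ya
  position 33–34: ya

5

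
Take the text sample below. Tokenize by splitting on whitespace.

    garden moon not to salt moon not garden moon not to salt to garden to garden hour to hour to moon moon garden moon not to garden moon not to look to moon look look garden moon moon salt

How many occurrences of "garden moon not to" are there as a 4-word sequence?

4

Scanning the 36 overlapping 4-gram windows for "garden moon not to":
  position 1–4: garden moon not to
  position 8–11: garden moon not to
  position 23–26: garden moon not to
  position 27–30: garden moon not to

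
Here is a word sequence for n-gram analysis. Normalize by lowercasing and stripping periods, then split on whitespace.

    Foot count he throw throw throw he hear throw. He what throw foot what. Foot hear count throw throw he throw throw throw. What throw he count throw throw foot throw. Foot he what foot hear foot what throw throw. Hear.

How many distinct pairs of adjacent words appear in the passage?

21

41 tokens → 40 bigram windows in total.
Repeated bigrams (each contributes count−1 duplicates):
  throw throw: 7
  throw he: 4
  throw foot: 3
  what throw: 3
  count throw: 2
  foot hear: 2
  foot what: 2
  he throw: 2
  … (2 more repeated)
19 duplicate windows → 40 − 19 = 21 distinct.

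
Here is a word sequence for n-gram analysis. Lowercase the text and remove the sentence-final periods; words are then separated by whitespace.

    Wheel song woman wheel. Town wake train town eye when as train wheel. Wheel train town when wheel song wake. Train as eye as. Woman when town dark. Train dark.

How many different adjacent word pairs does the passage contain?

30 tokens → 29 bigram windows in total.
Repeated bigrams (each contributes count−1 duplicates):
  train town: 2
  wake train: 2
  wheel song: 2
3 duplicate windows → 29 − 3 = 26 distinct.

26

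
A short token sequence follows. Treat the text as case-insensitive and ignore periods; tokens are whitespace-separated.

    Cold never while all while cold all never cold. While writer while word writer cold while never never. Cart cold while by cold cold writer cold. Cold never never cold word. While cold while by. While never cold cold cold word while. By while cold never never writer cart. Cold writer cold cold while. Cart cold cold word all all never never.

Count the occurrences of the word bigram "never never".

4

Scanning the 61 overlapping bigram windows for "never never":
  position 17–18: never never
  position 28–29: never never
  position 46–47: never never
  position 61–62: never never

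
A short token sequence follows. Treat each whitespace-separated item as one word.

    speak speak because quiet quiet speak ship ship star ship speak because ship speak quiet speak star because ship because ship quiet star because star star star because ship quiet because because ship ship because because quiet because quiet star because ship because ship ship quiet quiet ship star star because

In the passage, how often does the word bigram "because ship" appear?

7

Scanning the 50 overlapping bigram windows for "because ship":
  position 12–13: because ship
  position 18–19: because ship
  position 20–21: because ship
  position 28–29: because ship
  position 32–33: because ship
  position 41–42: because ship
  position 43–44: because ship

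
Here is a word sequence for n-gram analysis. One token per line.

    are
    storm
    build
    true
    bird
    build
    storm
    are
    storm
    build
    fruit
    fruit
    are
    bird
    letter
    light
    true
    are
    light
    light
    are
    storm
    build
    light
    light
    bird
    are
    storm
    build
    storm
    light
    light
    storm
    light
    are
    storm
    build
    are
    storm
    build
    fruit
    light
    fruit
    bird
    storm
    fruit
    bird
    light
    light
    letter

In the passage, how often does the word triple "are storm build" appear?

Scanning the 48 overlapping trigram windows for "are storm build":
  position 1–3: are storm build
  position 8–10: are storm build
  position 21–23: are storm build
  position 27–29: are storm build
  position 35–37: are storm build
  position 38–40: are storm build

6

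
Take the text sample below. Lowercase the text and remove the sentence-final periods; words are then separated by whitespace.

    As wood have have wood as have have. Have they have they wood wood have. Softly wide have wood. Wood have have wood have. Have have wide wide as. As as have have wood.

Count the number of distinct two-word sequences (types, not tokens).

17

34 tokens → 33 bigram windows in total.
Repeated bigrams (each contributes count−1 duplicates):
  have have: 7
  have wood: 4
  wood have: 4
  as as: 2
  as have: 2
  have they: 2
  wood wood: 2
16 duplicate windows → 33 − 16 = 17 distinct.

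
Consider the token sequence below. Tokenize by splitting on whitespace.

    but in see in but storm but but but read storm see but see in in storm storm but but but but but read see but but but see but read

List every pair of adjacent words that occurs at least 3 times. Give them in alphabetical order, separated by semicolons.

Bigram counts meeting the condition (at least 3 times):
  but but: 8
  but read: 3
  see but: 3

but but; but read; see but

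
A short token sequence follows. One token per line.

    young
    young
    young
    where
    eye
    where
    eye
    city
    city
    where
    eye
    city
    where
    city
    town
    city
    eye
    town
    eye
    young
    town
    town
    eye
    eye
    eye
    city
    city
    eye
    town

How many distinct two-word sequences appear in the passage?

17

29 tokens → 28 bigram windows in total.
Repeated bigrams (each contributes count−1 duplicates):
  eye city: 3
  where eye: 3
  city city: 2
  city eye: 2
  city where: 2
  eye eye: 2
  eye town: 2
  town eye: 2
  … (1 more repeated)
11 duplicate windows → 28 − 11 = 17 distinct.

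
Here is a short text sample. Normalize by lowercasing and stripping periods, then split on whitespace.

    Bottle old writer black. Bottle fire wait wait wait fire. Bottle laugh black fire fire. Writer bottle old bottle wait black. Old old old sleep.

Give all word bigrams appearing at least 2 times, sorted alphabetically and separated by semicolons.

bottle old; old old; wait wait

Bigram counts meeting the condition (at least 2 times):
  bottle old: 2
  old old: 2
  wait wait: 2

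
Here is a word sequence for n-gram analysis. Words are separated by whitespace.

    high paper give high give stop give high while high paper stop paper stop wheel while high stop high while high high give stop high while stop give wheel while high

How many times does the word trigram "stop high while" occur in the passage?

Scanning the 29 overlapping trigram windows for "stop high while":
  position 18–20: stop high while
  position 24–26: stop high while

2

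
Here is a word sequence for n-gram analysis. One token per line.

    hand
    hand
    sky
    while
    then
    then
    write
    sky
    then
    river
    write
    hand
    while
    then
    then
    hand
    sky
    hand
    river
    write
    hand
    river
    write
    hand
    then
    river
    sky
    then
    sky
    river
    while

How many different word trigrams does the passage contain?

31 tokens → 29 trigram windows in total.
Repeated trigrams (each contributes count−1 duplicates):
  river write hand: 3
  hand river write: 2
  while then then: 2
4 duplicate windows → 29 − 4 = 25 distinct.

25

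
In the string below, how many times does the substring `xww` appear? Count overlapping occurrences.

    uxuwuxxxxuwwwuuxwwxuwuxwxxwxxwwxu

Sliding a length-3 window over the 33 characters (31 positions):
  position 16–18: xww
  position 29–31: xww

2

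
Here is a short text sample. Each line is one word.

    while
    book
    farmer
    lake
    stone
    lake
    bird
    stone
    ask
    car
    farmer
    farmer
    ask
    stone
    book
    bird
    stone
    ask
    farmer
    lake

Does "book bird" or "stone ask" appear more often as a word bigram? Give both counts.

"stone ask" (2 vs 1)

"book bird": 1 occurrence
"stone ask": 2 occurrences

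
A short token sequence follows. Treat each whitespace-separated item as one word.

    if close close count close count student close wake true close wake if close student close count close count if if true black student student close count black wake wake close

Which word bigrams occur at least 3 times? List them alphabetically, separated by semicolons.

Bigram counts meeting the condition (at least 3 times):
  close count: 5
  student close: 3

close count; student close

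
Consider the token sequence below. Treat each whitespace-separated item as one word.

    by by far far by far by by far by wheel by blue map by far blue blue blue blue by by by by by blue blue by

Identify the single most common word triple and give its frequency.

Trigram frequencies (highest first):
  by by by: 3
  by by far: 2
  by far by: 2
  blue blue blue: 2
  blue blue by: 2
  by far far: 1
  … (14 more, each ≤ 1)

"by by by", 3 times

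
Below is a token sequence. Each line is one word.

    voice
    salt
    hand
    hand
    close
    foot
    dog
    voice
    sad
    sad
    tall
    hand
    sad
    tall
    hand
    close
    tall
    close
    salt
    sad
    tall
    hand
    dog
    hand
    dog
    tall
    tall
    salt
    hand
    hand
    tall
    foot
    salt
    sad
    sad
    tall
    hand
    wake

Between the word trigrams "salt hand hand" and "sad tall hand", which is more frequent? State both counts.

"sad tall hand" (4 vs 2)

"salt hand hand": 2 occurrences
"sad tall hand": 4 occurrences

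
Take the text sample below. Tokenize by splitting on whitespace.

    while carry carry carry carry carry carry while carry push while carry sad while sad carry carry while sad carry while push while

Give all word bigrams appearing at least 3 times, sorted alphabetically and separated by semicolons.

carry carry; carry while; while carry

Bigram counts meeting the condition (at least 3 times):
  carry carry: 6
  carry while: 3
  while carry: 3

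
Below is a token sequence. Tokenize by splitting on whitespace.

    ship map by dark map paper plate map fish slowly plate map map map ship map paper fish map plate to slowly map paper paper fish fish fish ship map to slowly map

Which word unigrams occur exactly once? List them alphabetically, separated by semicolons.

by; dark

Unigram counts meeting the condition (exactly once):
  by: 1
  dark: 1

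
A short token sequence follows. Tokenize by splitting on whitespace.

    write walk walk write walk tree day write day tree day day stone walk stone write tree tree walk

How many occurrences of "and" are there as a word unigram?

Scanning the 19 tokens for "and":
  (none found)

0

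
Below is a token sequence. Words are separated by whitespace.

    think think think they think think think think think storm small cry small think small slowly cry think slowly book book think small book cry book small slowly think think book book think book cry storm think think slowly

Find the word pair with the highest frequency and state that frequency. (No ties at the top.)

Bigram frequencies (highest first):
  think think: 8
  think small: 2
  small slowly: 2
  think slowly: 2
  book book: 2
  book think: 2
  … (18 more, each ≤ 2)

"think think", 8 times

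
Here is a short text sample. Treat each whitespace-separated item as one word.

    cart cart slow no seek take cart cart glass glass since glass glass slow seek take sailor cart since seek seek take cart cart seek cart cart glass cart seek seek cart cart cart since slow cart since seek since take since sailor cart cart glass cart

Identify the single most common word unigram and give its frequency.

"cart", 17 times

Unigram frequencies (highest first):
  cart: 17
  seek: 8
  glass: 6
  since: 6
  take: 4
  slow: 3
  … (2 more, each ≤ 2)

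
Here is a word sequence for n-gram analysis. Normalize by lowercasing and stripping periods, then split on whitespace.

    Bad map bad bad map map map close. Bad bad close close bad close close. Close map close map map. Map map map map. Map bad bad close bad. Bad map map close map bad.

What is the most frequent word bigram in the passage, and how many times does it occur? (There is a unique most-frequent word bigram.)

"map map", 9 times

Bigram frequencies (highest first):
  map map: 9
  bad bad: 4
  bad map: 3
  map bad: 3
  map close: 3
  close bad: 3
  … (3 more, each ≤ 3)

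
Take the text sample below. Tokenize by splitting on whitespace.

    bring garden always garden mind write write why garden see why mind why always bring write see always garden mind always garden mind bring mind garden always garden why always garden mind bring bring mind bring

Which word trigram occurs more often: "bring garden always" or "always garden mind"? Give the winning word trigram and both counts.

"bring garden always": 1 occurrence
"always garden mind": 4 occurrences

"always garden mind" (4 vs 1)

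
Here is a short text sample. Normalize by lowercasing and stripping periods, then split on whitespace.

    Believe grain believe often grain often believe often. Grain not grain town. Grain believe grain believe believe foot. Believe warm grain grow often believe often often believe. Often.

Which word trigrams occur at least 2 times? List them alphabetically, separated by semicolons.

Trigram counts meeting the condition (at least 2 times):
  believe grain believe: 2
  believe often grain: 2
  often believe often: 3

believe grain believe; believe often grain; often believe often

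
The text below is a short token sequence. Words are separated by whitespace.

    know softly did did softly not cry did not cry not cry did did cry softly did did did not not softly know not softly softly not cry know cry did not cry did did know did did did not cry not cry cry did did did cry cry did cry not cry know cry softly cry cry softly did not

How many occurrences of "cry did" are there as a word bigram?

6

Scanning the 60 overlapping bigram windows for "cry did":
  position 7–8: cry did
  position 12–13: cry did
  position 30–31: cry did
  position 33–34: cry did
  position 44–45: cry did
  position 49–50: cry did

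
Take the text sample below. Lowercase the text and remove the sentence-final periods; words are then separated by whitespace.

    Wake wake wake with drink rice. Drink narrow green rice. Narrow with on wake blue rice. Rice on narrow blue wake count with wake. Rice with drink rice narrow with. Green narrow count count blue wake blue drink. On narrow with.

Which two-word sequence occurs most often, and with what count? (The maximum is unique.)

Bigram frequencies (highest first):
  narrow with: 3
  wake wake: 2
  with drink: 2
  drink rice: 2
  rice narrow: 2
  wake blue: 2
  … (25 more, each ≤ 2)

"narrow with", 3 times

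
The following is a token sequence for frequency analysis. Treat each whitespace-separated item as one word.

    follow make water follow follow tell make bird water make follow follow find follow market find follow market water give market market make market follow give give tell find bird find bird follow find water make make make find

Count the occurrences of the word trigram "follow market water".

1

Scanning the 37 overlapping trigram windows for "follow market water":
  position 17–19: follow market water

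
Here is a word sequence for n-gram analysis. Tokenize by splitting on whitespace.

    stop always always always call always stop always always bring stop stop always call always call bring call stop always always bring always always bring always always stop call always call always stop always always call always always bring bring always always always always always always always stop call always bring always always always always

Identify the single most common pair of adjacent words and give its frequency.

"always always", 17 times

Bigram frequencies (highest first):
  always always: 17
  call always: 6
  stop always: 5
  always call: 5
  always bring: 5
  always stop: 4
  … (8 more, each ≤ 4)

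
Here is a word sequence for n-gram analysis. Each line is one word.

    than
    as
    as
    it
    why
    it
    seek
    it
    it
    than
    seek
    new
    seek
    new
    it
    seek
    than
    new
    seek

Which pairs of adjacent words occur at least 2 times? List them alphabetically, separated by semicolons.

Bigram counts meeting the condition (at least 2 times):
  it seek: 2
  new seek: 2
  seek new: 2

it seek; new seek; seek new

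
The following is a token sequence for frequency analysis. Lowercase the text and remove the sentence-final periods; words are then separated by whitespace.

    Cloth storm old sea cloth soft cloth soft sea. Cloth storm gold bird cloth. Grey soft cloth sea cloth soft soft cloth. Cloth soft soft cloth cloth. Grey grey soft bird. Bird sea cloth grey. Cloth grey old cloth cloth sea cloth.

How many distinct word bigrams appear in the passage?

22

42 tokens → 41 bigram windows in total.
Repeated bigrams (each contributes count−1 duplicates):
  sea cloth: 5
  cloth grey: 4
  cloth soft: 4
  soft cloth: 4
  cloth cloth: 3
  cloth sea: 2
  cloth storm: 2
  grey soft: 2
  … (1 more repeated)
19 duplicate windows → 41 − 19 = 22 distinct.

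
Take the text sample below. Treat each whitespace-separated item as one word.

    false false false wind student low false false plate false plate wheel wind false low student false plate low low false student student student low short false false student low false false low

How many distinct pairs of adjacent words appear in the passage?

19

33 tokens → 32 bigram windows in total.
Repeated bigrams (each contributes count−1 duplicates):
  false false: 5
  false plate: 3
  low false: 3
  student low: 3
  false low: 2
  false student: 2
  student student: 2
13 duplicate windows → 32 − 13 = 19 distinct.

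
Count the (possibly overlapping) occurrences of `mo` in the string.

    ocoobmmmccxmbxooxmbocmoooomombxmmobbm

Sliding a length-2 window over the 37 characters (36 positions):
  position 22–23: mo
  position 27–28: mo
  position 33–34: mo

3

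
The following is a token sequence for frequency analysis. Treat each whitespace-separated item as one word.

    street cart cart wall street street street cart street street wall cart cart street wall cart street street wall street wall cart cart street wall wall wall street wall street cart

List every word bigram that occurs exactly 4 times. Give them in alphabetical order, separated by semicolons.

Bigram counts meeting the condition (exactly 4 times):
  cart street: 4
  street street: 4
  wall street: 4

cart street; street street; wall street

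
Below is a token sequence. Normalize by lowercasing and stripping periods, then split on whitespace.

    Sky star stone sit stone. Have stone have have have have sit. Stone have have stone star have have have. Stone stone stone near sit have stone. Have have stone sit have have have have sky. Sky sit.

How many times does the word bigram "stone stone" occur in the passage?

2

Scanning the 37 overlapping bigram windows for "stone stone":
  position 21–22: stone stone
  position 22–23: stone stone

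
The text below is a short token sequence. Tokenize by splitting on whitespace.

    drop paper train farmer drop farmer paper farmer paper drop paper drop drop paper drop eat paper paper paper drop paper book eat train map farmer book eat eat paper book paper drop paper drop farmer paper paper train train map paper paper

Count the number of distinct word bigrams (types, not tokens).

43 tokens → 42 bigram windows in total.
Repeated bigrams (each contributes count−1 duplicates):
  paper drop: 6
  drop paper: 5
  paper paper: 4
  farmer paper: 3
  book eat: 2
  drop farmer: 2
  eat paper: 2
  paper book: 2
  … (2 more repeated)
20 duplicate windows → 42 − 20 = 22 distinct.

22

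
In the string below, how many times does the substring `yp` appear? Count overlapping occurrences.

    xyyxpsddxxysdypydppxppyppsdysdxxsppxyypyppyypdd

5

Sliding a length-2 window over the 47 characters (46 positions):
  position 14–15: yp
  position 23–24: yp
  position 38–39: yp
  position 40–41: yp
  position 44–45: yp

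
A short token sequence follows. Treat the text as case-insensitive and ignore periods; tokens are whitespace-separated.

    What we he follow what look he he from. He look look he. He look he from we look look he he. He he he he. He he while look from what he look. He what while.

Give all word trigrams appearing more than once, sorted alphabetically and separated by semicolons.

Trigram counts meeting the condition (more than once):
  he he he: 6
  he look he: 2
  look he he: 3
  look look he: 2

he he he; he look he; look he he; look look he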